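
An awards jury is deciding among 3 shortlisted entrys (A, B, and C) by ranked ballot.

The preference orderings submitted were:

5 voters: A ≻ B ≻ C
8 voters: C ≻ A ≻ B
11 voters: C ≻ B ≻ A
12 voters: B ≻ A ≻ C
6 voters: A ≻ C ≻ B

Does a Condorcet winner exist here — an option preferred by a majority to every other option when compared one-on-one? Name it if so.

Head-to-head results (42 voters total):
A vs B: B wins 23–19.
A vs C: A wins 23–19.
B vs C: C wins 25–17.
No candidate beats all others: A beats C beats B beats A, a majority cycle.

There is no Condorcet winner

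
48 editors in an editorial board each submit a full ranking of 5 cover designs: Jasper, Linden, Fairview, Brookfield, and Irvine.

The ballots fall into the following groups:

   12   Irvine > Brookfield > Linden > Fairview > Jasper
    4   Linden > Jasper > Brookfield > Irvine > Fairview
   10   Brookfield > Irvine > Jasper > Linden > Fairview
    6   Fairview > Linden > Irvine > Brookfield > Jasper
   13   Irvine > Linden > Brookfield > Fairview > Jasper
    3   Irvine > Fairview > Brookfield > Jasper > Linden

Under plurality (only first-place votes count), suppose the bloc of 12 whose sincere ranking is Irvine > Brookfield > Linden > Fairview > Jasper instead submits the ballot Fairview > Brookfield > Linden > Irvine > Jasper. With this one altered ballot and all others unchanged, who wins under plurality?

First-place totals with the altered ballot: Jasper 0, Linden 4, Fairview 18, Brookfield 10, Irvine 16.
The switch changes the winner from Irvine to Fairview.

Fairview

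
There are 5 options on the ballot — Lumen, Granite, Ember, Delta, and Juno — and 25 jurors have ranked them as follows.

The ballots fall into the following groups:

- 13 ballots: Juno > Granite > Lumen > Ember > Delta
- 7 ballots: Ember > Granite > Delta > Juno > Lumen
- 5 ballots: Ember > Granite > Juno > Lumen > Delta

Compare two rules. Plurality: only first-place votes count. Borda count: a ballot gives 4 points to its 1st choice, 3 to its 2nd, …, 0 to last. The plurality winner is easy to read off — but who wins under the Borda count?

Granite

Plurality first-place counts: Lumen 0, Granite 0, Ember 12, Delta 0, Juno 13 → Juno.
Borda totals: Lumen 31, Granite 75, Ember 61, Delta 14, Juno 69 → Granite.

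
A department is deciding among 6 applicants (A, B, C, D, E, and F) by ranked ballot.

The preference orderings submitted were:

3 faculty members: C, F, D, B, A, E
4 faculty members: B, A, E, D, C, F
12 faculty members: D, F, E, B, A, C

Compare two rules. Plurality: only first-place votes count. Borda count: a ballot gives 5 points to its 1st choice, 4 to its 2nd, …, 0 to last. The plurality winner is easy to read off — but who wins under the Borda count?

Plurality first-place counts: A 0, B 4, C 3, D 12, E 0, F 0 → D.
Borda totals: A 31, B 50, C 19, D 77, E 48, F 60 → D.

D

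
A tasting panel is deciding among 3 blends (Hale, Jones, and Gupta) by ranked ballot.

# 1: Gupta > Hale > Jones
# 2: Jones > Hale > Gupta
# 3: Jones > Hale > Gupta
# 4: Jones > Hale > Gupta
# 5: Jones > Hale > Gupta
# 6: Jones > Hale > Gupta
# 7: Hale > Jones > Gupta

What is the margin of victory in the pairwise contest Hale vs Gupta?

Ballots ranking Hale above Gupta: 6.
Ballots ranking Gupta above Hale: 1.
Hale wins 6–1, a margin of 5.

5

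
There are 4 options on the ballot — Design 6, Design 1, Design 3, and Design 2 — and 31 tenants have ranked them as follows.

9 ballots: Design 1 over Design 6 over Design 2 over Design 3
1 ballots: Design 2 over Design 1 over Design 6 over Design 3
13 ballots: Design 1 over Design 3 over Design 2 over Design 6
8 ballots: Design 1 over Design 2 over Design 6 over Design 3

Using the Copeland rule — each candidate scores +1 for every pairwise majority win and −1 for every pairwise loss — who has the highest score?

Design 1

Pairwise results:
  Design 6 vs Design 1: Design 1 wins 31–0.
  Design 6 vs Design 3: Design 6 wins 18–13.
  Design 6 vs Design 2: Design 2 wins 22–9.
  Design 1 vs Design 3: Design 1 wins 31–0.
  Design 1 vs Design 2: Design 1 wins 30–1.
  Design 3 vs Design 2: Design 2 wins 18–13.
Copeland scores (wins − losses):
  Design 6: 1 − 2 = -1
  Design 1: 3 − 0 = 3
  Design 3: 0 − 3 = -3
  Design 2: 2 − 1 = 1
Design 1 has the best Copeland score.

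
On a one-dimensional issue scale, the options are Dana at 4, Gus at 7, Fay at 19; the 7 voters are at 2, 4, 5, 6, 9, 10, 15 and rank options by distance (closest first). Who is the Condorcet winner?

With single-peaked preferences on a line, the Condorcet winner is the candidate closest to the median voter.
The median voter (position 6) is closest to Gus at 7.
Check: Gus vs Dana — voters closer to Gus: 4 of 7.

Gus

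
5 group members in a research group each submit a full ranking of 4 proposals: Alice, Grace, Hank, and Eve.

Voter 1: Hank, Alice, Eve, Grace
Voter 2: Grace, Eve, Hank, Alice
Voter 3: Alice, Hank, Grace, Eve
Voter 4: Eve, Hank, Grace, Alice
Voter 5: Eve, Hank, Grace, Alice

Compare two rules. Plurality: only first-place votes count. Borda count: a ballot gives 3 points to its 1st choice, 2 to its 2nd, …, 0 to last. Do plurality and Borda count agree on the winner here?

Plurality first-place counts: Alice 1, Grace 1, Hank 1, Eve 2 → Eve.
Borda totals: Alice 5, Grace 6, Hank 10, Eve 9 → Hank.
The two rules disagree: plurality picks Eve, Borda picks Hank.

No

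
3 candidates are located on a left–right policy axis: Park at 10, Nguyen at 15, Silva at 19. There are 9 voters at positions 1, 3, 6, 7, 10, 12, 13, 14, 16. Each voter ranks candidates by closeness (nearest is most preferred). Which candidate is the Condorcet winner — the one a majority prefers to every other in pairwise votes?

Park

With single-peaked preferences on a line, the Condorcet winner is the candidate closest to the median voter.
The median voter (position 10) is closest to Park at 10.
Check: Park vs Nguyen — voters closer to Park: 6 of 9.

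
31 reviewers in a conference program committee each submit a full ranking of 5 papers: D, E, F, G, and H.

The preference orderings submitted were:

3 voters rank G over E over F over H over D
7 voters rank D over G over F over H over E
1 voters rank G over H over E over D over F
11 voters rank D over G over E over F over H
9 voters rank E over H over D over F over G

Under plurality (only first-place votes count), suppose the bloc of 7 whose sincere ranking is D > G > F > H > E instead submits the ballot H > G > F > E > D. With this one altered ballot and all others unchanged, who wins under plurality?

D

First-place totals with the altered ballot: D 11, E 9, F 0, G 4, H 7.
The winner is unchanged: still D.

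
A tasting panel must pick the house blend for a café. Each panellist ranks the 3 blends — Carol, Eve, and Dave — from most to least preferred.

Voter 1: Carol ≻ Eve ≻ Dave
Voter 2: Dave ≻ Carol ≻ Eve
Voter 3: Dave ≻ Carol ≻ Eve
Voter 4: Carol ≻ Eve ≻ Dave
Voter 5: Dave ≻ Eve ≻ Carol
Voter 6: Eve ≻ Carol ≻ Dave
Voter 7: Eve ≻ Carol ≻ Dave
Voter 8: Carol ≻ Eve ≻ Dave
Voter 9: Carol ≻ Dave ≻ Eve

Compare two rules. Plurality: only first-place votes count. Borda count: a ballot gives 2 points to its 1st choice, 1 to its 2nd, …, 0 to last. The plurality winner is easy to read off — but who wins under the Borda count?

Plurality first-place counts: Carol 4, Eve 2, Dave 3 → Carol.
Borda totals: Carol 12, Eve 8, Dave 7 → Carol.

Carol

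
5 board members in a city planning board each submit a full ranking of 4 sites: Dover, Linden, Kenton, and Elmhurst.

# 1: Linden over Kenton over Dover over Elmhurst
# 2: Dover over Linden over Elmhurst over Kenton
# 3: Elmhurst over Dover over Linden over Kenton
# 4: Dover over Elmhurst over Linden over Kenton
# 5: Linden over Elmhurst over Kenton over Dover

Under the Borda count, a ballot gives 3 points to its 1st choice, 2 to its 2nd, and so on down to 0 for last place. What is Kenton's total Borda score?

3

Borda scores:
  Dover: 1 + 3 + 2 + 3 + 0 = 9
  Linden: 3 + 2 + 1 + 1 + 3 = 10
  Kenton: 2 + 0 + 0 + 0 + 1 = 3
  Elmhurst: 0 + 1 + 3 + 2 + 2 = 8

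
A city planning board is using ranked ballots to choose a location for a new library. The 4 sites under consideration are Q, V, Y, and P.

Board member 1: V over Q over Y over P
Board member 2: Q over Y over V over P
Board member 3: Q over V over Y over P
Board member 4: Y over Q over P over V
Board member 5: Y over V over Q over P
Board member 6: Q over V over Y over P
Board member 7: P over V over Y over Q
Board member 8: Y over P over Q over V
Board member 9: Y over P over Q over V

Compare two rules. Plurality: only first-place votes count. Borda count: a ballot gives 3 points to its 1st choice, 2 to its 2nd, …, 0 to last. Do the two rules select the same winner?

Yes

Plurality first-place counts: Q 3, V 1, Y 4, P 1 → Y.
Borda totals: Q 16, V 12, Y 18, P 8 → Y.
The two rules agree on Y.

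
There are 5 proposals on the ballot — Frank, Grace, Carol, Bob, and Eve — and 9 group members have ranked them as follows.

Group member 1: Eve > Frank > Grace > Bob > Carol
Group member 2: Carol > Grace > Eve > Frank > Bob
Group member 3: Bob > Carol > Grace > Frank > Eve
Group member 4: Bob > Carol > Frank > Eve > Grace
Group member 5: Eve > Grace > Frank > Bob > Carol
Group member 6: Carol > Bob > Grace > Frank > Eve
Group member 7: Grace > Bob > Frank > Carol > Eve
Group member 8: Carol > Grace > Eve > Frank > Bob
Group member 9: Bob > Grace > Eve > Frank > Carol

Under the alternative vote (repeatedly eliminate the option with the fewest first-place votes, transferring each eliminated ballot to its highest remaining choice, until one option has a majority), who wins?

Round 1: Carol 3, Bob 3, Eve 2, Grace 1, Frank 0. Frank has the fewest and is eliminated.
Round 2: Carol 3, Bob 3, Eve 2, Grace 1. Grace has the fewest and is eliminated.
Round 3: Bob 4, Carol 3, Eve 2. Eve has the fewest and is eliminated.
Round 4: Bob 6, Carol 3. Bob has a majority.

Bob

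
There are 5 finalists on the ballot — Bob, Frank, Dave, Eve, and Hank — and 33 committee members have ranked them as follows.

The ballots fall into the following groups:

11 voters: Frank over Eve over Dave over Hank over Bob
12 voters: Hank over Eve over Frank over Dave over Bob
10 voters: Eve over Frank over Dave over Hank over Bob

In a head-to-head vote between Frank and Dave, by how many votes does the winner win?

33

Ballots ranking Frank above Dave: 11+12+10 = 33.
Ballots ranking Dave above Frank: 0.
Frank wins 33–0, a margin of 33.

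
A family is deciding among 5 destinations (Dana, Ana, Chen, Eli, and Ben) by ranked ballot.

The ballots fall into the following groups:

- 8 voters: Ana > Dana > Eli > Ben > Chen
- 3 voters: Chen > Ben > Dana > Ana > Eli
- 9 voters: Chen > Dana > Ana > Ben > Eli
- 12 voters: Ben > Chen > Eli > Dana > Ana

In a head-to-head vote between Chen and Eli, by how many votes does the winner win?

Ballots ranking Chen above Eli: 3+9+12 = 24.
Ballots ranking Eli above Chen: 8.
Chen wins 24–8, a margin of 16.

16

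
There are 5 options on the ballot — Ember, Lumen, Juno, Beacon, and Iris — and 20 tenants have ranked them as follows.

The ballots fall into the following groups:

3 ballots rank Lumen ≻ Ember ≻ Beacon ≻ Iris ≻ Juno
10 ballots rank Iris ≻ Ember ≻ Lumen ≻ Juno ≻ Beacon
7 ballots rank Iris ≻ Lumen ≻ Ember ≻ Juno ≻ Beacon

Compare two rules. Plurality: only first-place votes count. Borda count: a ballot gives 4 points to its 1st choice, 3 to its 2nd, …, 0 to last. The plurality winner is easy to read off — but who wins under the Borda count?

Iris

Plurality first-place counts: Ember 0, Lumen 3, Juno 0, Beacon 0, Iris 17 → Iris.
Borda totals: Ember 53, Lumen 53, Juno 17, Beacon 6, Iris 71 → Iris.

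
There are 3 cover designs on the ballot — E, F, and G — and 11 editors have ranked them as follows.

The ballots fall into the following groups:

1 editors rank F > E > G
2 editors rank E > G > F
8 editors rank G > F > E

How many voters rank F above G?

Ballots ranking F above G: 1.
Ballots ranking G above F: 2+8 = 10.
So 1 of 11 voters prefer F to G.

1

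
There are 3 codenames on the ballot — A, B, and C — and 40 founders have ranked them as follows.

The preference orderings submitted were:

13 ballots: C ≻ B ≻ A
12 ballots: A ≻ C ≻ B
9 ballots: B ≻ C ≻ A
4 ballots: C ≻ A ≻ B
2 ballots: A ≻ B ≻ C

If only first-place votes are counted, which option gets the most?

C

First-place vote totals:
  A: 14
  B: 9
  C: 17
C has the most first-place votes.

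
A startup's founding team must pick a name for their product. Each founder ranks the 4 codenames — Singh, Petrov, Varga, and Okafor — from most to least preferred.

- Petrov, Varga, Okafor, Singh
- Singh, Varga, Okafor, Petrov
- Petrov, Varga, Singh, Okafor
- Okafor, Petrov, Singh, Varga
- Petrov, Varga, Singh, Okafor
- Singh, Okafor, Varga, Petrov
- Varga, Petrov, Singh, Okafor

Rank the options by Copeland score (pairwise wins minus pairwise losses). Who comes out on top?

Petrov

Pairwise results:
  Singh vs Petrov: Petrov wins 5–2.
  Singh vs Varga: Varga wins 4–3.
  Singh vs Okafor: Singh wins 5–2.
  Petrov vs Varga: Petrov wins 4–3.
  Petrov vs Okafor: Petrov wins 4–3.
  Varga vs Okafor: Varga wins 5–2.
Copeland scores (wins − losses):
  Singh: 1 − 2 = -1
  Petrov: 3 − 0 = 3
  Varga: 2 − 1 = 1
  Okafor: 0 − 3 = -3
Petrov has the best Copeland score.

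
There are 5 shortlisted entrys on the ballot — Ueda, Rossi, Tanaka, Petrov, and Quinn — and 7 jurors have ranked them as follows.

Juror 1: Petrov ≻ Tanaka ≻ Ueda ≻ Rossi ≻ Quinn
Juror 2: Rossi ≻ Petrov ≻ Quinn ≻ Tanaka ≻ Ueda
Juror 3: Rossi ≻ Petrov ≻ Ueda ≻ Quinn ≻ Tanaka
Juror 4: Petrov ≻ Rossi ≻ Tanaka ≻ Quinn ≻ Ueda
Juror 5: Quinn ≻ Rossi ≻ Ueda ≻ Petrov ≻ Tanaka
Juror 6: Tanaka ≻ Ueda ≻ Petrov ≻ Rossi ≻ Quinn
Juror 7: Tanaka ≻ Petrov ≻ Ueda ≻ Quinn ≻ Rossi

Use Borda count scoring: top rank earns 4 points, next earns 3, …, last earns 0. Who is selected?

Borda scores:
  Ueda: 2 + 0 + 2 + 0 + 2 + 3 + 2 = 11
  Rossi: 1 + 4 + 4 + 3 + 3 + 1 + 0 = 16
  Tanaka: 3 + 1 + 0 + 2 + 0 + 4 + 4 = 14
  Petrov: 4 + 3 + 3 + 4 + 1 + 2 + 3 = 20
  Quinn: 0 + 2 + 1 + 1 + 4 + 0 + 1 = 9
Petrov has the highest total.

Petrov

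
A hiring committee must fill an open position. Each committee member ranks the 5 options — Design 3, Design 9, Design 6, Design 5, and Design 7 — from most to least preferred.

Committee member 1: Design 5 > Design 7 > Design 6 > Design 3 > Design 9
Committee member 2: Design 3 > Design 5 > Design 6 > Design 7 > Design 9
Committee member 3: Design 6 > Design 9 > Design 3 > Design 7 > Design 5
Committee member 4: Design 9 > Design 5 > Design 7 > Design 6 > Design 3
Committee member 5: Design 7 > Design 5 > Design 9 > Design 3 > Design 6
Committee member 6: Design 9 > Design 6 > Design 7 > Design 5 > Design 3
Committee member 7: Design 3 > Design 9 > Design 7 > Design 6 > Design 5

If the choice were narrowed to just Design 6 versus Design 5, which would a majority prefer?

Design 5

Ballots ranking Design 6 above Design 5: 3.
Ballots ranking Design 5 above Design 6: 4.
Design 5 wins the head-to-head, 4–3.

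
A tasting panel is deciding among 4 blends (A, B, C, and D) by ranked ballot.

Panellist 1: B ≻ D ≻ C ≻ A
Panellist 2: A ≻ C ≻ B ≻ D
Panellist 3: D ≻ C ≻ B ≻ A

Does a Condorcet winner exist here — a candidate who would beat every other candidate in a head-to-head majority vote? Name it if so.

No Condorcet winner

Head-to-head results (3 voters total):
A vs B: B wins 2–1.
A vs C: C wins 2–1.
A vs D: D wins 2–1.
B vs C: C wins 2–1.
B vs D: B wins 2–1.
C vs D: D wins 2–1.
No candidate beats all others: B beats D beats C beats B, a majority cycle.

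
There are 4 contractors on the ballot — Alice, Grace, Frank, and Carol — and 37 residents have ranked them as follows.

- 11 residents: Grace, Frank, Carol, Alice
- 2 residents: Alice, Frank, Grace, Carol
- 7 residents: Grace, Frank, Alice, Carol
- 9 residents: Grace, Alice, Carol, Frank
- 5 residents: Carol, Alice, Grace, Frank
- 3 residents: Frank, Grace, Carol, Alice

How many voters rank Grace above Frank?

Ballots ranking Grace above Frank: 11+7+9+5 = 32.
Ballots ranking Frank above Grace: 2+3 = 5.
So 32 of 37 voters prefer Grace to Frank.

32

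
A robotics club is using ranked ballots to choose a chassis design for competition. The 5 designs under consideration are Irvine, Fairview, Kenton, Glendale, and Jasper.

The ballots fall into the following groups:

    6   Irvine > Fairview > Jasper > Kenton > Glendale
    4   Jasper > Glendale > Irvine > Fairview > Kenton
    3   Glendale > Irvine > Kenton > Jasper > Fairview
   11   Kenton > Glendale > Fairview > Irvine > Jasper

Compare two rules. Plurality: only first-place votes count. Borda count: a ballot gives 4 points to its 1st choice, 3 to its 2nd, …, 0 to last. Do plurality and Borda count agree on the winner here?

Plurality first-place counts: Irvine 6, Fairview 0, Kenton 11, Glendale 3, Jasper 4 → Kenton.
Borda totals: Irvine 52, Fairview 44, Kenton 56, Glendale 57, Jasper 31 → Glendale.
The two rules disagree: plurality picks Kenton, Borda picks Glendale.

No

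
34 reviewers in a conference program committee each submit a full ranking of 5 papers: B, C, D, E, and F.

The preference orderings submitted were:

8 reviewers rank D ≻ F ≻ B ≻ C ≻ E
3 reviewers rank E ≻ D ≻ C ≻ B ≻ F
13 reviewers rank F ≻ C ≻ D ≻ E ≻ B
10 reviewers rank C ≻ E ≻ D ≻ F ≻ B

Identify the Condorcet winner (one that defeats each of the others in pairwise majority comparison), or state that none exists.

No Condorcet winner

Head-to-head results (34 voters total):
B vs C: C wins 26–8.
B vs D: D wins 34–0.
B vs E: E wins 26–8.
B vs F: F wins 31–3.
C vs D: C wins 23–11.
C vs E: C wins 31–3.
C vs F: F wins 21–13.
D vs E: D wins 21–13.
D vs F: D wins 21–13.
E vs F: F wins 21–13.
No candidate beats all others: C beats D beats F beats C, a majority cycle.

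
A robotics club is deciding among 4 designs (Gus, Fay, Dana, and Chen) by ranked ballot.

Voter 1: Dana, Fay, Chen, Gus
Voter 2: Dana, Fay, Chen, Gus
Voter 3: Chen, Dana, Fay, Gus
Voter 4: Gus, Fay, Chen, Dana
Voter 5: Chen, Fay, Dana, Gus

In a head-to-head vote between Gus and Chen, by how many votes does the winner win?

3

Ballots ranking Gus above Chen: 1.
Ballots ranking Chen above Gus: 4.
Chen wins 4–1, a margin of 3.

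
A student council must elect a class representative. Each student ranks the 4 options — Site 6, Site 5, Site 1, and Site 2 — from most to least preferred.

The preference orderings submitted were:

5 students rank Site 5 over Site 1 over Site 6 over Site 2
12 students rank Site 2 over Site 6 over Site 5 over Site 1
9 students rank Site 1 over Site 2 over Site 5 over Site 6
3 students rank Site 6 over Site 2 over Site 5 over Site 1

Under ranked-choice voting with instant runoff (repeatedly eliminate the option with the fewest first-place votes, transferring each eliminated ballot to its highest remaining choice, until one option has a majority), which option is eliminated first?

Site 6

Round 1: Site 2 12, Site 1 9, Site 5 5, Site 6 3. Site 6 has the fewest and is eliminated.
Round 2: Site 2 15, Site 1 9, Site 5 5. Site 2 has a majority.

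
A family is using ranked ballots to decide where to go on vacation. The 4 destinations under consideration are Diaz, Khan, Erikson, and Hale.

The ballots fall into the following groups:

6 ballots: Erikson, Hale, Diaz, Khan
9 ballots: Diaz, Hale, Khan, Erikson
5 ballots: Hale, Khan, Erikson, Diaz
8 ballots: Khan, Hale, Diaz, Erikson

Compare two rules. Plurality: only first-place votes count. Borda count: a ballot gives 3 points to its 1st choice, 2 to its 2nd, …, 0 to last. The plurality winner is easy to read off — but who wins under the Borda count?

Hale

Plurality first-place counts: Diaz 9, Khan 8, Erikson 6, Hale 5 → Diaz.
Borda totals: Diaz 41, Khan 43, Erikson 23, Hale 61 → Hale.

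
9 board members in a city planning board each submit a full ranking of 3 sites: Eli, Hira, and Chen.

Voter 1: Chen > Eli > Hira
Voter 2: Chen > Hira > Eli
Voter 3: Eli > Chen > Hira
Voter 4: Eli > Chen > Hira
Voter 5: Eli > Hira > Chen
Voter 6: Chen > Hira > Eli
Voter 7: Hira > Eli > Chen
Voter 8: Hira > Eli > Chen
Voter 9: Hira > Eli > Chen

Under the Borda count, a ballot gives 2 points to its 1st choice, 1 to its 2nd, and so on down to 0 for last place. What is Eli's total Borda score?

10

Borda scores:
  Eli: 1 + 0 + 2 + 2 + 2 + 0 + 1 + 1 + 1 = 10
  Hira: 0 + 1 + 0 + 0 + 1 + 1 + 2 + 2 + 2 = 9
  Chen: 2 + 2 + 1 + 1 + 0 + 2 + 0 + 0 + 0 = 8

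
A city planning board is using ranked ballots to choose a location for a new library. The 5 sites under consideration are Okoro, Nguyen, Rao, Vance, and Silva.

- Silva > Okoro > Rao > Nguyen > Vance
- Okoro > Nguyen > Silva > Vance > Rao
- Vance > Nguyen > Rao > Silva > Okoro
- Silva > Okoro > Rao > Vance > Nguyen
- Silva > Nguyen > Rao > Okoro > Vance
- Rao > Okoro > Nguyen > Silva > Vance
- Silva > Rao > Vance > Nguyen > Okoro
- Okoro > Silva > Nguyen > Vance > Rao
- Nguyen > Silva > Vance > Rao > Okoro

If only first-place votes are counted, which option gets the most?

First-place vote totals:
  Okoro: 2
  Nguyen: 1
  Rao: 1
  Vance: 1
  Silva: 4
Silva has the most first-place votes.

Silva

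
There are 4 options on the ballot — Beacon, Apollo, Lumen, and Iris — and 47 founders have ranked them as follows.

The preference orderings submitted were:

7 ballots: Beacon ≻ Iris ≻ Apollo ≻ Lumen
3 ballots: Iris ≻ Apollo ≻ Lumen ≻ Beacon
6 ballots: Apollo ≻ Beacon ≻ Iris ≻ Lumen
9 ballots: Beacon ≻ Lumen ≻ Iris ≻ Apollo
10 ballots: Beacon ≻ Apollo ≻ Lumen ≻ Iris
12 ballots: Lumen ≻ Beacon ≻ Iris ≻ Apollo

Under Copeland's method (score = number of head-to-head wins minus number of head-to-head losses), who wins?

Pairwise results:
  Beacon vs Apollo: Beacon wins 38–9.
  Beacon vs Lumen: Beacon wins 32–15.
  Beacon vs Iris: Beacon wins 44–3.
  Apollo vs Lumen: Apollo wins 26–21.
  Apollo vs Iris: Iris wins 31–16.
  Lumen vs Iris: Lumen wins 31–16.
Copeland scores (wins − losses):
  Beacon: 3 − 0 = 3
  Apollo: 1 − 2 = -1
  Lumen: 1 − 2 = -1
  Iris: 1 − 2 = -1
Beacon has the best Copeland score.

Beacon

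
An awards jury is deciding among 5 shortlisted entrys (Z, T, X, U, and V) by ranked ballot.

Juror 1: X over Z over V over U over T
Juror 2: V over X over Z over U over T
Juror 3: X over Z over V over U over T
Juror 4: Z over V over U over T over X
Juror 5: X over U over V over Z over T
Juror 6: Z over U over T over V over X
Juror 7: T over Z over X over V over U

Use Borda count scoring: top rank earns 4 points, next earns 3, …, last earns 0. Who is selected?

Borda scores:
  Z: 3 + 2 + 3 + 4 + 1 + 4 + 3 = 20
  T: 0 + 0 + 0 + 1 + 0 + 2 + 4 = 7
  X: 4 + 3 + 4 + 0 + 4 + 0 + 2 = 17
  U: 1 + 1 + 1 + 2 + 3 + 3 + 0 = 11
  V: 2 + 4 + 2 + 3 + 2 + 1 + 1 = 15
Z has the highest total.

Z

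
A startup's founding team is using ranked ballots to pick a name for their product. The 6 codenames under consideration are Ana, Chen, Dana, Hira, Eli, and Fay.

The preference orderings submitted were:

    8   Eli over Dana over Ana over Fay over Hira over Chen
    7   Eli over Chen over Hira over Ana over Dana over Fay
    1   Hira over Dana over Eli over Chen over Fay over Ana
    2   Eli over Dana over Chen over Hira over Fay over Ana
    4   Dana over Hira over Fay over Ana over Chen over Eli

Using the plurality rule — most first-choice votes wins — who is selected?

First-place vote totals:
  Ana: 0
  Chen: 0
  Dana: 4
  Hira: 1
  Eli: 17
  Fay: 0
Eli has the most first-place votes.

Eli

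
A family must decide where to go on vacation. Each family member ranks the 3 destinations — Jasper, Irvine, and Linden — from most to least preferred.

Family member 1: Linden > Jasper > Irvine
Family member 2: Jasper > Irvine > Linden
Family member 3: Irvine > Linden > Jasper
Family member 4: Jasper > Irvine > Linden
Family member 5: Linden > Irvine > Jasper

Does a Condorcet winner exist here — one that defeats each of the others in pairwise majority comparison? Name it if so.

Head-to-head results (5 voters total):
Jasper vs Irvine: Jasper wins 3–2.
Jasper vs Linden: Linden wins 3–2.
Irvine vs Linden: Irvine wins 3–2.
No candidate beats all others: Jasper beats Irvine beats Linden beats Jasper, a majority cycle.

There is no Condorcet winner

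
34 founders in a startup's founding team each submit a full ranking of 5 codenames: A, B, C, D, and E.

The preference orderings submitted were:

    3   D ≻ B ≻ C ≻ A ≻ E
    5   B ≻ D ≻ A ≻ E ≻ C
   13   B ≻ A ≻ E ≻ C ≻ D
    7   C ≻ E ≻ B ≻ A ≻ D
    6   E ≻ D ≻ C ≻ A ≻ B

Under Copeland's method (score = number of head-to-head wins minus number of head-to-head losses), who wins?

B

Pairwise results:
  A vs B: B wins 28–6.
  A vs C: A wins 18–16.
  A vs D: A wins 20–14.
  A vs E: A wins 21–13.
  B vs C: B wins 21–13.
  B vs D: B wins 25–9.
  B vs E: B wins 21–13.
  C vs D: C wins 20–14.
  C vs E: E wins 24–10.
  D vs E: E wins 26–8.
Copeland scores (wins − losses):
  A: 3 − 1 = 2
  B: 4 − 0 = 4
  C: 1 − 3 = -2
  D: 0 − 4 = -4
  E: 2 − 2 = 0
B has the best Copeland score.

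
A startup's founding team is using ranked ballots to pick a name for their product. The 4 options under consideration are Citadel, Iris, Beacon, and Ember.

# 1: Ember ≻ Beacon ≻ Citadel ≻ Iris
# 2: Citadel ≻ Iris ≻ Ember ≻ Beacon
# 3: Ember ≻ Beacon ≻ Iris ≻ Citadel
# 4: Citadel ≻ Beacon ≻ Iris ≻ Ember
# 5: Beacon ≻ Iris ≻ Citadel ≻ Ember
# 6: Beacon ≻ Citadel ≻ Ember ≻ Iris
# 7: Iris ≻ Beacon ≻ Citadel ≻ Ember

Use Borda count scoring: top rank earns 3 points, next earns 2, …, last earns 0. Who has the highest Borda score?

Borda scores:
  Citadel: 1 + 3 + 0 + 3 + 1 + 2 + 1 = 11
  Iris: 0 + 2 + 1 + 1 + 2 + 0 + 3 = 9
  Beacon: 2 + 0 + 2 + 2 + 3 + 3 + 2 = 14
  Ember: 3 + 1 + 3 + 0 + 0 + 1 + 0 = 8
Beacon has the highest total.

Beacon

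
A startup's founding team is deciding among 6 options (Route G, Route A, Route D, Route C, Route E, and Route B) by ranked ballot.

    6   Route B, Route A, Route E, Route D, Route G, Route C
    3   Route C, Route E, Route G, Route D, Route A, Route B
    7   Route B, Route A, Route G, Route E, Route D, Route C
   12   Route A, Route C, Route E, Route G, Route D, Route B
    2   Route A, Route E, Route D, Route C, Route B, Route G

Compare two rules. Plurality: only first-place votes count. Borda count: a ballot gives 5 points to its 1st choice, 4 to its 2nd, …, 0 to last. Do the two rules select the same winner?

Plurality first-place counts: Route G 0, Route A 14, Route D 0, Route C 3, Route E 0, Route B 13 → Route A.
Borda totals: Route G 60, Route A 125, Route D 43, Route C 67, Route E 88, Route B 67 → Route A.
The two rules agree on Route A.

Yes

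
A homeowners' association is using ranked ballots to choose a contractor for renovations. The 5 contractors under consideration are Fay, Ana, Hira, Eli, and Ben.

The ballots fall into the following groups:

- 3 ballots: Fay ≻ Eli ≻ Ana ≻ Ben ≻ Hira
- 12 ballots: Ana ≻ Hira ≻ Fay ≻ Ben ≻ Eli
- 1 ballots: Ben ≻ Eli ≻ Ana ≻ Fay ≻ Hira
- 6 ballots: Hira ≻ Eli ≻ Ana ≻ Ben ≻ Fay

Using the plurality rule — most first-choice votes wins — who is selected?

First-place vote totals:
  Fay: 3
  Ana: 12
  Hira: 6
  Eli: 0
  Ben: 1
Ana has the most first-place votes.

Ana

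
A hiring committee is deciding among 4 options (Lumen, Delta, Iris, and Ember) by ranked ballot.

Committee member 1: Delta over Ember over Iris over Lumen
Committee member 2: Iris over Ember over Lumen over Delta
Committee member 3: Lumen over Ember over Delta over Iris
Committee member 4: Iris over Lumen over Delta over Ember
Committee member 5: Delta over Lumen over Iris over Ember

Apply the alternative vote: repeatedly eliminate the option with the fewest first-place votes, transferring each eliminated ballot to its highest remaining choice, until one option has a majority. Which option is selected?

Delta

Round 1: Delta 2, Iris 2, Lumen 1, Ember 0. Ember has the fewest and is eliminated.
Round 2: Delta 2, Iris 2, Lumen 1. Lumen has the fewest and is eliminated.
Round 3: Delta 3, Iris 2. Delta has a majority.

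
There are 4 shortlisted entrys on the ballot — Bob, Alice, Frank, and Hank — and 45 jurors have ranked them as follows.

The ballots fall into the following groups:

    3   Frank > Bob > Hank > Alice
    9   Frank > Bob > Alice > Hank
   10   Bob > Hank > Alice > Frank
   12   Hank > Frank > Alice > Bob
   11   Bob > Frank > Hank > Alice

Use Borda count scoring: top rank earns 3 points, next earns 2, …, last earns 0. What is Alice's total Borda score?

Borda scores:
  Bob: 3·2 + 9·2 + 10·3 + 12·0 + 11·3 = 87
  Alice: 3·0 + 9·1 + 10·1 + 12·1 + 11·0 = 31
  Frank: 3·3 + 9·3 + 10·0 + 12·2 + 11·2 = 82
  Hank: 3·1 + 9·0 + 10·2 + 12·3 + 11·1 = 70

31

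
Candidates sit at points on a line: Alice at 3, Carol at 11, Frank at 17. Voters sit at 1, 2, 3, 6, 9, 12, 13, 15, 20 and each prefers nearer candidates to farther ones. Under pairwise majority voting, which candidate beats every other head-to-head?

Carol

With single-peaked preferences on a line, the Condorcet winner is the candidate closest to the median voter.
The median voter (position 9) is closest to Carol at 11.
Check: Carol vs Alice — voters closer to Carol: 5 of 9.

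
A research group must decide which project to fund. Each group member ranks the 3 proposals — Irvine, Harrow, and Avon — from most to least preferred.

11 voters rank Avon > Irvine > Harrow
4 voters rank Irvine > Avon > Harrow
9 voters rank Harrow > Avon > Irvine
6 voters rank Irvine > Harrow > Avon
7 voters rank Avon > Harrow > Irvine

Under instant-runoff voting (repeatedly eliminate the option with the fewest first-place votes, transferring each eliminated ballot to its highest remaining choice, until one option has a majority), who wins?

Round 1: Avon 18, Irvine 10, Harrow 9. Harrow has the fewest and is eliminated.
Round 2: Avon 27, Irvine 10. Avon has a majority.

Avon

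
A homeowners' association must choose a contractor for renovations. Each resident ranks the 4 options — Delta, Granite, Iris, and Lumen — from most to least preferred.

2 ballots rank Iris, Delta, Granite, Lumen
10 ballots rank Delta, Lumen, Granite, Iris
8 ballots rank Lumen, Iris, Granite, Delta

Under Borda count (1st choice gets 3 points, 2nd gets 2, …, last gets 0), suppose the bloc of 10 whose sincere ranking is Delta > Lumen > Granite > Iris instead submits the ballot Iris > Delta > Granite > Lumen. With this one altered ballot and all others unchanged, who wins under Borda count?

Borda totals with the altered ballot: Delta 24, Granite 20, Iris 52, Lumen 24.
The switch changes the winner from Lumen to Iris.

Iris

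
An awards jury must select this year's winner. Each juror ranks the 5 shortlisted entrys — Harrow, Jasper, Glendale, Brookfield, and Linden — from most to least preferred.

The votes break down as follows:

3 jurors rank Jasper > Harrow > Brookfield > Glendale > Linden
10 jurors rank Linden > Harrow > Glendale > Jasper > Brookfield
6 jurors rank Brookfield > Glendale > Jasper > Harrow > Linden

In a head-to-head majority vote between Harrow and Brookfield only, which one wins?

Harrow

Ballots ranking Harrow above Brookfield: 3+10 = 13.
Ballots ranking Brookfield above Harrow: 6.
Harrow wins the head-to-head, 13–6.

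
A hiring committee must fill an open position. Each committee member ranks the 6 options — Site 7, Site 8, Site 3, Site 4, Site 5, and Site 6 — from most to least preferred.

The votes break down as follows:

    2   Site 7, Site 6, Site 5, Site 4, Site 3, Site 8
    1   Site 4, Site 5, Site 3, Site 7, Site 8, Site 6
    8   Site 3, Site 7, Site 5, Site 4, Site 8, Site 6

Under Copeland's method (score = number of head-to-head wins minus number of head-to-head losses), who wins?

Site 3

Pairwise results:
  Site 7 vs Site 8: Site 7 wins 11–0.
  Site 7 vs Site 3: Site 3 wins 9–2.
  Site 7 vs Site 4: Site 7 wins 10–1.
  Site 7 vs Site 5: Site 7 wins 10–1.
  Site 7 vs Site 6: Site 7 wins 11–0.
  Site 8 vs Site 3: Site 3 wins 11–0.
  Site 8 vs Site 4: Site 4 wins 11–0.
  Site 8 vs Site 5: Site 5 wins 11–0.
  Site 8 vs Site 6: Site 8 wins 9–2.
  Site 3 vs Site 4: Site 3 wins 8–3.
  Site 3 vs Site 5: Site 3 wins 8–3.
  Site 3 vs Site 6: Site 3 wins 9–2.
  Site 4 vs Site 5: Site 5 wins 10–1.
  Site 4 vs Site 6: Site 4 wins 9–2.
  Site 5 vs Site 6: Site 5 wins 9–2.
Copeland scores (wins − losses):
  Site 7: 4 − 1 = 3
  Site 8: 1 − 4 = -3
  Site 3: 5 − 0 = 5
  Site 4: 2 − 3 = -1
  Site 5: 3 − 2 = 1
  Site 6: 0 − 5 = -5
Site 3 has the best Copeland score.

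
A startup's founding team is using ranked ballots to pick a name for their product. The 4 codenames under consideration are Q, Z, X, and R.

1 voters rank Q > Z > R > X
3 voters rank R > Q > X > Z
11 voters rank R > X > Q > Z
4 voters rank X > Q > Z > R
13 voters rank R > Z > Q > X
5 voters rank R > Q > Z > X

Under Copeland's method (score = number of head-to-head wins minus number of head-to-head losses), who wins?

Pairwise results:
  Q vs Z: Q wins 24–13.
  Q vs X: Q wins 22–15.
  Q vs R: R wins 32–5.
  Z vs X: Z wins 19–18.
  Z vs R: R wins 32–5.
  X vs R: R wins 33–4.
Copeland scores (wins − losses):
  Q: 2 − 1 = 1
  Z: 1 − 2 = -1
  X: 0 − 3 = -3
  R: 3 − 0 = 3
R has the best Copeland score.

R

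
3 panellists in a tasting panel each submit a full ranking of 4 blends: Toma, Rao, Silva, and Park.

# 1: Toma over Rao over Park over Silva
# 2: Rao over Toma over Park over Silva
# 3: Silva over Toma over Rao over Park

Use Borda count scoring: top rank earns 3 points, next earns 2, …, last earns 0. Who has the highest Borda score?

Borda scores:
  Toma: 3 + 2 + 2 = 7
  Rao: 2 + 3 + 1 = 6
  Silva: 0 + 0 + 3 = 3
  Park: 1 + 1 + 0 = 2
Toma has the highest total.

Toma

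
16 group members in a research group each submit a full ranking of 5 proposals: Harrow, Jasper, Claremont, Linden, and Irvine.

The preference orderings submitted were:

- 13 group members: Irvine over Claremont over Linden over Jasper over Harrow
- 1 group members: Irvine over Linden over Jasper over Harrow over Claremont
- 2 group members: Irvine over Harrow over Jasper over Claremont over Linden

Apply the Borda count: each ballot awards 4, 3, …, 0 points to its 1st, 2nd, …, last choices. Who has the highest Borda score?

Irvine

Borda scores:
  Harrow: 13·0 + 1 + 2·3 = 7
  Jasper: 13·1 + 2 + 2·2 = 19
  Claremont: 13·3 + 0 + 2·1 = 41
  Linden: 13·2 + 3 + 2·0 = 29
  Irvine: 13·4 + 4 + 2·4 = 64
Irvine has the highest total.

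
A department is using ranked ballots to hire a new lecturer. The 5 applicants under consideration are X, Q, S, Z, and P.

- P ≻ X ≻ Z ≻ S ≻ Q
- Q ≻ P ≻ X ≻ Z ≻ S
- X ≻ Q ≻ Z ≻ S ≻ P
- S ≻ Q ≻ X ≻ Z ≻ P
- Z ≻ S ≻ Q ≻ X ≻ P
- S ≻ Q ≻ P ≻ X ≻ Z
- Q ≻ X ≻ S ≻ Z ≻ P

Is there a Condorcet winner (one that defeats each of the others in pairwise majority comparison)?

Head-to-head results (7 voters total):
X vs Q: Q wins 5–2.
X vs S: X wins 4–3.
X vs Z: X wins 6–1.
X vs P: X wins 4–3.
Q vs S: S wins 4–3.
Q vs Z: Q wins 5–2.
Q vs P: Q wins 6–1.
S vs Z: Z wins 4–3.
S vs P: S wins 5–2.
Z vs P: Z wins 4–3.
No candidate beats all others: X beats S beats Q beats X, a majority cycle.

No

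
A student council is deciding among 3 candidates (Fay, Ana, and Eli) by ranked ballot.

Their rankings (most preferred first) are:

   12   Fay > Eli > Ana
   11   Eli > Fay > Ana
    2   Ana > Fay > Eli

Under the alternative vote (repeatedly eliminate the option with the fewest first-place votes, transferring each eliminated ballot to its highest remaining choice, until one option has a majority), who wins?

Round 1: Fay 12, Eli 11, Ana 2. Ana has the fewest and is eliminated.
Round 2: Fay 14, Eli 11. Fay has a majority.

Fay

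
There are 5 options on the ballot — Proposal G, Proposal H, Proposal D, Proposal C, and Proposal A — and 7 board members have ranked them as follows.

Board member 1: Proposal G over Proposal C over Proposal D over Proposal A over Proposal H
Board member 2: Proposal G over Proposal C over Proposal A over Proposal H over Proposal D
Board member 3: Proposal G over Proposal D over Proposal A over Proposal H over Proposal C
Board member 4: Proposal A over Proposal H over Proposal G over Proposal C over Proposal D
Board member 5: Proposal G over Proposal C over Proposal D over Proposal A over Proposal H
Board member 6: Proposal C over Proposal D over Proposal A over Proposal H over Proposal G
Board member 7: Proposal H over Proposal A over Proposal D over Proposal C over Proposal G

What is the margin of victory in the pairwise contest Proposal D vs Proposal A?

1

Ballots ranking Proposal D above Proposal A: 4.
Ballots ranking Proposal A above Proposal D: 3.
Proposal D wins 4–3, a margin of 1.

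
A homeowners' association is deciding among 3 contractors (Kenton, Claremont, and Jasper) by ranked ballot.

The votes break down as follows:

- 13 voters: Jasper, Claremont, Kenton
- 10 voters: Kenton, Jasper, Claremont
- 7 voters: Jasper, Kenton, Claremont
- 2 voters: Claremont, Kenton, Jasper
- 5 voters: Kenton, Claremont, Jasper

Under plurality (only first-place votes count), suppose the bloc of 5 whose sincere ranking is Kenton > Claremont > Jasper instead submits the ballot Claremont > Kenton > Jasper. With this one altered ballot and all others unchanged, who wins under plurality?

Jasper

First-place totals with the altered ballot: Kenton 10, Claremont 7, Jasper 20.
The winner is unchanged: still Jasper.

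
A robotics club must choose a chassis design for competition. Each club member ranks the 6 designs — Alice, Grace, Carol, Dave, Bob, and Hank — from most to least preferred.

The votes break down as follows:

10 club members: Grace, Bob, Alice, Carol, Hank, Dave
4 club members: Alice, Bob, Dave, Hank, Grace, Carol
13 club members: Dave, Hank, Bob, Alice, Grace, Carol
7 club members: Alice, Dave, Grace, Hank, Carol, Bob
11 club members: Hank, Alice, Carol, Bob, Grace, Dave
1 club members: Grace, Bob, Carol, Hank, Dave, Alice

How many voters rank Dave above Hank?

Ballots ranking Dave above Hank: 4+13+7 = 24.
Ballots ranking Hank above Dave: 10+11+1 = 22.
So 24 of 46 voters prefer Dave to Hank.

24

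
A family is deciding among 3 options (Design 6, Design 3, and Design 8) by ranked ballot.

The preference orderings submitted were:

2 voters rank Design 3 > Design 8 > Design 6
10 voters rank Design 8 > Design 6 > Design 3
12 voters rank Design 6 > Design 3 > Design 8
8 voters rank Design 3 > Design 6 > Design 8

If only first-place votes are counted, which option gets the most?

First-place vote totals:
  Design 6: 12
  Design 3: 10
  Design 8: 10
Design 6 has the most first-place votes.

Design 6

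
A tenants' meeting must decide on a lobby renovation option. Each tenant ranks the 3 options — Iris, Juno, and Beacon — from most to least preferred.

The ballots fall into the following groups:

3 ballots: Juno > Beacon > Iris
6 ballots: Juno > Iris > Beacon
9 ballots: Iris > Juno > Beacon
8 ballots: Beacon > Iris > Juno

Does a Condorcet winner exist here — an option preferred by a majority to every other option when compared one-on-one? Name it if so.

Iris

Head-to-head results (26 voters total):
Iris vs Juno: Iris wins 17–9.
Iris vs Beacon: Iris wins 15–11.
Juno vs Beacon: Juno wins 18–8.
Iris beats each rival — Juno (17–9), Beacon (15–11) — so Iris is the Condorcet winner.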